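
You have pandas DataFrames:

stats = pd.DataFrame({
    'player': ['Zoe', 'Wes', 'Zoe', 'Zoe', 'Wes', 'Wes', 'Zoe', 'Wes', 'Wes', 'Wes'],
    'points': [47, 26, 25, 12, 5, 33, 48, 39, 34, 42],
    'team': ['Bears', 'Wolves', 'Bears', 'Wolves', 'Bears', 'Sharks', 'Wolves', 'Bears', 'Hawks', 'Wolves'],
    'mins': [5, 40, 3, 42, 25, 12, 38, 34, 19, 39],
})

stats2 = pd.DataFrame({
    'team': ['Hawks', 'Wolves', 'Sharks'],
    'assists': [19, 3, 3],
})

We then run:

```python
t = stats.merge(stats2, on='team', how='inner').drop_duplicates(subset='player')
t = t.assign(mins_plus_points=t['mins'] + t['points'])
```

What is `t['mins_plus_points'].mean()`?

merge on 'team' (how='inner') → 6 rows:
  player  points    team  mins  assists
0    Wes      26  Wolves    40        3
1    Zoe      12  Wolves    42        3
2    Wes      33  Sharks    12        3
3    Zoe      48  Wolves    38        3
4    Wes      34   Hawks    19       19
5    Wes      42  Wolves    39        3
drop duplicate player (keep=first):
  player  points    team  mins  assists
0    Wes      26  Wolves    40        3
1    Zoe      12  Wolves    42        3
add column mins_plus_points = t['mins'] + t['points']:
  player  points    team  mins  assists  mins_plus_points
0    Wes      26  Wolves    40        3                66
1    Zoe      12  Wolves    42        3                54
mean of column 'mins_plus_points' → 60.0

60.0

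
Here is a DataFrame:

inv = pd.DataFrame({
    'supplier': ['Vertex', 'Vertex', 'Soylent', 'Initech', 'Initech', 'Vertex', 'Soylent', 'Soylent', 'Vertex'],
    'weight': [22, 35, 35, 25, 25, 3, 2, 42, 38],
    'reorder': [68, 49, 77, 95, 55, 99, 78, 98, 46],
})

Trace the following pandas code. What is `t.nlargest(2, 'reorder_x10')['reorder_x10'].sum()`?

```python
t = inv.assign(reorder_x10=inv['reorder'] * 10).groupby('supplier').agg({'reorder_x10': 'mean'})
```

add column reorder_x10 = inv['reorder'] * 10:
  supplier  weight  reorder  reorder_x10
0   Vertex      22       68          680
1   Vertex      35       49          490
2  Soylent      35       77          770
3  Initech      25       95          950
4  Initech      25       55          550
5   Vertex       3       99          990
6  Soylent       2       78          780
7  Soylent      42       98          980
8   Vertex      38       46          460
group by supplier, mean of reorder_x10:
          reorder_x10
supplier             
Initech    750.000000
Soylent    843.333333
Vertex     655.000000
take 2 rows with largest reorder_x10:
          reorder_x10
supplier             
Soylent    843.333333
Initech    750.000000
sum of column 'reorder_x10' → 1593.33333333

1593.33333333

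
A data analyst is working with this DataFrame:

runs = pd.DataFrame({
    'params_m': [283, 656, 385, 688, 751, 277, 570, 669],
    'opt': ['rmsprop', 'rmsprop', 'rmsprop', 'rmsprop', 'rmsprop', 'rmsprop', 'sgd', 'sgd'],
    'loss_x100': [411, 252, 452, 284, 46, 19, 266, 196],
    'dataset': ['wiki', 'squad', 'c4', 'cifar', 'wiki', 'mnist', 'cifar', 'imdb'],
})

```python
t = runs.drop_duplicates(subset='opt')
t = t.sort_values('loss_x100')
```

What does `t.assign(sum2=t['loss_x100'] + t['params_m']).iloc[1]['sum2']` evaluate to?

694

drop duplicate opt (keep=first):
   params_m      opt  loss_x100 dataset
0       283  rmsprop        411    wiki
6       570      sgd        266   cifar
sort by loss_x100:
   params_m      opt  loss_x100 dataset
6       570      sgd        266   cifar
0       283  rmsprop        411    wiki
add column sum2 = t['loss_x100'] + t['params_m']:
   params_m      opt  loss_x100 dataset  sum2
6       570      sgd        266   cifar   836
0       283  rmsprop        411    wiki   694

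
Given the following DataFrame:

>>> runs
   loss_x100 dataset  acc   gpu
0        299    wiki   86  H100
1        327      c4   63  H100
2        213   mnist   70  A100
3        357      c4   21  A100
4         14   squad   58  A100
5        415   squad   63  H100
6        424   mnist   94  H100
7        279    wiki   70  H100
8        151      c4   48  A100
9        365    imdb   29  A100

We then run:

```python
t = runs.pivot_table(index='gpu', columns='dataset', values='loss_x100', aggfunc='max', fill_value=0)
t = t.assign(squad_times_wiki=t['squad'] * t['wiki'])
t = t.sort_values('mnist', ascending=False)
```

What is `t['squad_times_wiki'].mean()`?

62042.5

pivot: rows=gpu, cols=dataset, max(loss_x100):
dataset   c4  imdb  mnist  squad  wiki
gpu                                   
A100     357   365    213     14     0
H100     327     0    424    415   299
add column squad_times_wiki = t['squad'] * t['wiki']:
dataset   c4  imdb  mnist  squad  wiki  squad_times_wiki
gpu                                                     
A100     357   365    213     14     0                 0
H100     327     0    424    415   299            124085
sort by mnist descending:
dataset   c4  imdb  mnist  squad  wiki  squad_times_wiki
gpu                                                     
H100     327     0    424    415   299            124085
A100     357   365    213     14     0                 0
mean of column 'squad_times_wiki' → 62042.5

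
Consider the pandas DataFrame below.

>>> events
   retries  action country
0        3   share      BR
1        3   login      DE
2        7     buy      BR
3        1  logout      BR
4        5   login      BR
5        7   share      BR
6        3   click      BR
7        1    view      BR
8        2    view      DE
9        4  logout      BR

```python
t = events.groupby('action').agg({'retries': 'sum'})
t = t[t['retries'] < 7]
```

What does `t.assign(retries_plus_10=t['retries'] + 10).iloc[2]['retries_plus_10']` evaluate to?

group by action, sum of retries:
        retries
action         
buy           7
click         3
login         8
logout        5
share        10
view          3
filter rows where retries < 7:
        retries
action         
click         3
logout        5
view          3
add column retries_plus_10 = t['retries'] + 10:
        retries  retries_plus_10
action                          
click         3               13
logout        5               15
view          3               13

13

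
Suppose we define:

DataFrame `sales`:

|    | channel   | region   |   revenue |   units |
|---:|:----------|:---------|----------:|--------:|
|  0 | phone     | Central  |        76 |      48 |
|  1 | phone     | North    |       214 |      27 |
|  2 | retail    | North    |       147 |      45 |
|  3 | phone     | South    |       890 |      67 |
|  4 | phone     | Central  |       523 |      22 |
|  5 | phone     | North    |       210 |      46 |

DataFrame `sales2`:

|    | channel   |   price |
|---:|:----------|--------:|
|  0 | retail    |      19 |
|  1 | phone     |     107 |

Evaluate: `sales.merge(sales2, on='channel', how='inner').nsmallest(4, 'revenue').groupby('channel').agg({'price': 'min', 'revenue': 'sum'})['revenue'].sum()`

merge on 'channel' (how='inner') → 6 rows:
  channel   region  revenue  units  price
0   phone  Central       76     48    107
1   phone    North      214     27    107
2  retail    North      147     45     19
3   phone    South      890     67    107
4   phone  Central      523     22    107
5   phone    North      210     46    107
take 4 rows with smallest revenue:
  channel   region  revenue  units  price
0   phone  Central       76     48    107
2  retail    North      147     45     19
5   phone    North      210     46    107
1   phone    North      214     27    107
group by channel: min(price), sum(revenue):
         price  revenue
channel                
phone      107      500
retail      19      147

647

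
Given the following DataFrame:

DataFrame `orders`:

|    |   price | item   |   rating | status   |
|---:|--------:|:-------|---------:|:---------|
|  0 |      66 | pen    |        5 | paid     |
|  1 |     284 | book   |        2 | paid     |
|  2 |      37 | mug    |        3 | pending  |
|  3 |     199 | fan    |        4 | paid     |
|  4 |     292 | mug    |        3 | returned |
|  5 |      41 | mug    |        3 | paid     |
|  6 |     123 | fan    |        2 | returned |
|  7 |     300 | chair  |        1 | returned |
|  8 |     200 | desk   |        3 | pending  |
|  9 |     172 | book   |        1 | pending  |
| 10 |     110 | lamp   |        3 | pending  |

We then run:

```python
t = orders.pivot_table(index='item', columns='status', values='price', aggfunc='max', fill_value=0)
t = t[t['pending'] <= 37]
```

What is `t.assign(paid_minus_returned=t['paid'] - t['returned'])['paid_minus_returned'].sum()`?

-409

pivot: rows=item, cols=status, max(price):
status  paid  pending  returned
item                           
book     284      172         0
chair      0        0       300
desk       0      200         0
fan      199        0       123
lamp       0      110         0
mug       41       37       292
pen       66        0         0
filter rows where pending <= 37:
status  paid  pending  returned
item                           
chair      0        0       300
fan      199        0       123
mug       41       37       292
pen       66        0         0
add column paid_minus_returned = t['paid'] - t['returned']:
status  paid  pending  returned  paid_minus_returned
item                                                
chair      0        0       300                 -300
fan      199        0       123                   76
mug       41       37       292                 -251
pen       66        0         0                   66
The sum of column 'paid_minus_returned' is -409.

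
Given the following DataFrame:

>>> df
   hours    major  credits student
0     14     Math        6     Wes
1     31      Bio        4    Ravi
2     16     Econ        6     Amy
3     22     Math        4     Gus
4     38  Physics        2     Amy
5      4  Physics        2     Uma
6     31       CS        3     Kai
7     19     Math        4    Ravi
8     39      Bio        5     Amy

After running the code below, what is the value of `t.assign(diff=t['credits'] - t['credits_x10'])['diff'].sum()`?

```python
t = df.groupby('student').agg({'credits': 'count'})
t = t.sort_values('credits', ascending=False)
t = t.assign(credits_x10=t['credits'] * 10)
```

group by student, count of credits:
         credits
student         
Amy            3
Gus            1
Kai            1
Ravi           2
Uma            1
Wes            1
sort by credits descending:
         credits
student         
Amy            3
Ravi           2
Gus            1
Kai            1
Uma            1
Wes            1
add column credits_x10 = t['credits'] * 10:
         credits  credits_x10
student                      
Amy            3           30
Ravi           2           20
Gus            1           10
Kai            1           10
Uma            1           10
Wes            1           10
add column diff = t['credits'] - t['credits_x10']:
         credits  credits_x10  diff
student                            
Amy            3           30   -27
Ravi           2           20   -18
Gus            1           10    -9
Kai            1           10    -9
Uma            1           10    -9
Wes            1           10    -9

-81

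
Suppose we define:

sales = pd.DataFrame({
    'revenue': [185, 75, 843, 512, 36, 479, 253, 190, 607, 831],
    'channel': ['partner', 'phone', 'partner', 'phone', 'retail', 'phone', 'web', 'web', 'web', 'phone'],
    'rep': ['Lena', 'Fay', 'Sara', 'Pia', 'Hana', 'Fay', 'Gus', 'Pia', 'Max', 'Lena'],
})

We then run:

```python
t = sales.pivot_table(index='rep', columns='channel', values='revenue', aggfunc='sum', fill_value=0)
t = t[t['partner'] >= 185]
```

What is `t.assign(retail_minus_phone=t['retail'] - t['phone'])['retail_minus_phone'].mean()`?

-415.5

pivot: rows=rep, cols=channel, sum(revenue):
channel  partner  phone  retail  web
rep                                 
Fay            0    554       0    0
Gus            0      0       0  253
Hana           0      0      36    0
Lena         185    831       0    0
Max            0      0       0  607
Pia            0    512       0  190
Sara         843      0       0    0
filter rows where partner >= 185:
channel  partner  phone  retail  web
rep                                 
Lena         185    831       0    0
Sara         843      0       0    0
add column retail_minus_phone = t['retail'] - t['phone']:
channel  partner  phone  retail  web  retail_minus_phone
rep                                                     
Lena         185    831       0    0                -831
Sara         843      0       0    0                   0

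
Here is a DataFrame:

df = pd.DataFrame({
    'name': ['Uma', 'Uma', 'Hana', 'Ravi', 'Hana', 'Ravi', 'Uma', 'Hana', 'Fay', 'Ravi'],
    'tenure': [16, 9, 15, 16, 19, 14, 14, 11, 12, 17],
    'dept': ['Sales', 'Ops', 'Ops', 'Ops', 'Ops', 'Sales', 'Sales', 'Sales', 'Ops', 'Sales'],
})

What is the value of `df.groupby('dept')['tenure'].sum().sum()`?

group by dept, sum of tenure:
dept
Ops      71
Sales    72
Name: tenure, dtype: int64
Finally, sum of the resulting series = 143.

143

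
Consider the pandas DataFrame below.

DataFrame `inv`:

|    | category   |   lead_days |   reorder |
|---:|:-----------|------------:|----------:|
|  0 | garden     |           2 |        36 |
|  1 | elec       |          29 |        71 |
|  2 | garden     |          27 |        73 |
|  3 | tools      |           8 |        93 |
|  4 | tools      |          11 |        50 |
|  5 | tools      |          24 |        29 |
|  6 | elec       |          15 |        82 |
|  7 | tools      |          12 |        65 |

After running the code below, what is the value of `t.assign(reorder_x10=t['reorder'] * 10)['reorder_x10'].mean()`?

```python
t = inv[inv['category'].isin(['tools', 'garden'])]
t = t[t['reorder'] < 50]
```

filter rows where category in ['tools', 'garden']:
  category  lead_days  reorder
0   garden          2       36
2   garden         27       73
3    tools          8       93
4    tools         11       50
5    tools         24       29
7    tools         12       65
filter rows where reorder < 50:
  category  lead_days  reorder
0   garden          2       36
5    tools         24       29
add column reorder_x10 = t['reorder'] * 10:
  category  lead_days  reorder  reorder_x10
0   garden          2       36          360
5    tools         24       29          290
So mean() = 325.0.

325.0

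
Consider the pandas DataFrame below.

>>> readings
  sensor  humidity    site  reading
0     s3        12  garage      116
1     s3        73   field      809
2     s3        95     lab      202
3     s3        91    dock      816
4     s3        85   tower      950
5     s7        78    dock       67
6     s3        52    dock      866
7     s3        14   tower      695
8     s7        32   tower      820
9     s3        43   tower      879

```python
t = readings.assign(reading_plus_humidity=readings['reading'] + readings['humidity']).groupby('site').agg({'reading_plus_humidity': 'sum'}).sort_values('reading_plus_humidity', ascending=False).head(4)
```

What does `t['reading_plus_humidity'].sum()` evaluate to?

add column reading_plus_humidity = readings['reading'] + readings['humidity']:
  sensor  humidity    site  reading  reading_plus_humidity
0     s3        12  garage      116                    128
1     s3        73   field      809                    882
2     s3        95     lab      202                    297
3     s3        91    dock      816                    907
4     s3        85   tower      950                   1035
5     s7        78    dock       67                    145
6     s3        52    dock      866                    918
7     s3        14   tower      695                    709
8     s7        32   tower      820                    852
9     s3        43   tower      879                    922
group by site, sum of reading_plus_humidity:
        reading_plus_humidity
site                         
dock                     1970
field                     882
garage                    128
lab                       297
tower                    3518
sort by reading_plus_humidity descending:
        reading_plus_humidity
site                         
tower                    3518
dock                     1970
field                     882
lab                       297
garage                    128
take first 4 rows:
       reading_plus_humidity
site                        
tower                   3518
dock                    1970
field                    882
lab                      297
Hence 6667.

6667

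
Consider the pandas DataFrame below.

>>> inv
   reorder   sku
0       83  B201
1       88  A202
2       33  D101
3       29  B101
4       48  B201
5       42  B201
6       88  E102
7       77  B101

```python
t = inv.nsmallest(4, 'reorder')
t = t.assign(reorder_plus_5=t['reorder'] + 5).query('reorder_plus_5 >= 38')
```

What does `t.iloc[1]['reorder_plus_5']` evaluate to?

take 4 rows with smallest reorder:
   reorder   sku
3       29  B101
2       33  D101
5       42  B201
4       48  B201
add column reorder_plus_5 = t['reorder'] + 5:
   reorder   sku  reorder_plus_5
3       29  B101              34
2       33  D101              38
5       42  B201              47
4       48  B201              53
filter rows where reorder_plus_5 >= 38:
   reorder   sku  reorder_plus_5
2       33  D101              38
5       42  B201              47
4       48  B201              53

47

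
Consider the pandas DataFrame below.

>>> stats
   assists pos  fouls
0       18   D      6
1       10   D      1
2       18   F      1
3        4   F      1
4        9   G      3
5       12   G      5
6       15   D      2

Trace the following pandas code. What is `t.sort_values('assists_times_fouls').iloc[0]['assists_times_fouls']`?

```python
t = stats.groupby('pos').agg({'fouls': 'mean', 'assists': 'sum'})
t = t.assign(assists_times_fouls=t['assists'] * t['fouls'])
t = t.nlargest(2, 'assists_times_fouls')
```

group by pos: mean(fouls), sum(assists):
     fouls  assists
pos                
D      3.0       43
F      1.0       22
G      4.0       21
add column assists_times_fouls = t['assists'] * t['fouls']:
     fouls  assists  assists_times_fouls
pos                                     
D      3.0       43                129.0
F      1.0       22                 22.0
G      4.0       21                 84.0
take 2 rows with largest assists_times_fouls:
     fouls  assists  assists_times_fouls
pos                                     
D      3.0       43                129.0
G      4.0       21                 84.0
sort by assists_times_fouls:
     fouls  assists  assists_times_fouls
pos                                     
G      4.0       21                 84.0
D      3.0       43                129.0
So iloc[0]['assists_times_fouls'] = 84.0.

84.0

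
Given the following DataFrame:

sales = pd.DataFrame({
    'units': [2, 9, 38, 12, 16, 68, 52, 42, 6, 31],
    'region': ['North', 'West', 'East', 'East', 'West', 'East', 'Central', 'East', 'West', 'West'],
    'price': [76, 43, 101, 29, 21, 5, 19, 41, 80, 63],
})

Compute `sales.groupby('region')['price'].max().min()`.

group by region, max of price:
region
Central     19
East       101
North       76
West        80
Name: price, dtype: int64
Reading off the min of the resulting series, we get 19.

19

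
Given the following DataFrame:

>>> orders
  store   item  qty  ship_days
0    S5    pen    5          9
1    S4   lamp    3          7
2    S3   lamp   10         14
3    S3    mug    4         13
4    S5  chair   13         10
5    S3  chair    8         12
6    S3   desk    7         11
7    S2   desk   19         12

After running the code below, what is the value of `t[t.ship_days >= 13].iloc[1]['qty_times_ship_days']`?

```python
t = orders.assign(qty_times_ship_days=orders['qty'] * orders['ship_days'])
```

52

add column qty_times_ship_days = orders['qty'] * orders['ship_days']:
  store   item  qty  ship_days  qty_times_ship_days
0    S5    pen    5          9                   45
1    S4   lamp    3          7                   21
2    S3   lamp   10         14                  140
3    S3    mug    4         13                   52
4    S5  chair   13         10                  130
5    S3  chair    8         12                   96
6    S3   desk    7         11                   77
7    S2   desk   19         12                  228
filter rows where ship_days >= 13:
  store  item  qty  ship_days  qty_times_ship_days
2    S3  lamp   10         14                  140
3    S3   mug    4         13                   52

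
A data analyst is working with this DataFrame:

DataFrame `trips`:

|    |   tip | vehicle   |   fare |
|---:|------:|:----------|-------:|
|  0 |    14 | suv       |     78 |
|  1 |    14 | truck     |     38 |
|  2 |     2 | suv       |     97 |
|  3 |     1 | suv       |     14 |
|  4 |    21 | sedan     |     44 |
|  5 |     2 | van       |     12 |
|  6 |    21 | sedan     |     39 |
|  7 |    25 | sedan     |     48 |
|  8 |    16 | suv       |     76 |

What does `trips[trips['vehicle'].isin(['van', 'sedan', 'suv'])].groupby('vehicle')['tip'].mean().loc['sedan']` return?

filter rows where vehicle in ['van', 'sedan', 'suv']:
   tip vehicle  fare
0   14     suv    78
2    2     suv    97
3    1     suv    14
4   21   sedan    44
5    2     van    12
6   21   sedan    39
7   25   sedan    48
8   16     suv    76
group by vehicle, mean of tip:
vehicle
sedan    22.333333
suv       8.250000
van       2.000000
Name: tip, dtype: float64
Taking the value at index 'sedan' gives 22.3333333333.

22.3333333333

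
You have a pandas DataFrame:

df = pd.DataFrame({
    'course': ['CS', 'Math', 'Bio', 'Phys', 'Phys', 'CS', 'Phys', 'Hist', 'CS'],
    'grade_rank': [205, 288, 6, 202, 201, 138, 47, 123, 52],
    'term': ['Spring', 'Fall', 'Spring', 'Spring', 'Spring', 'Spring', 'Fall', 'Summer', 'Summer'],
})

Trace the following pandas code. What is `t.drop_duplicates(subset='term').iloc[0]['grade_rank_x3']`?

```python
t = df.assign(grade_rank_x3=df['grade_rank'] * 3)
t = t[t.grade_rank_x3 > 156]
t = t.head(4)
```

615

add column grade_rank_x3 = df['grade_rank'] * 3:
  course  grade_rank    term  grade_rank_x3
0     CS         205  Spring            615
1   Math         288    Fall            864
2    Bio           6  Spring             18
3   Phys         202  Spring            606
4   Phys         201  Spring            603
5     CS         138  Spring            414
6   Phys          47    Fall            141
7   Hist         123  Summer            369
8     CS          52  Summer            156
filter rows where grade_rank_x3 > 156:
  course  grade_rank    term  grade_rank_x3
0     CS         205  Spring            615
1   Math         288    Fall            864
3   Phys         202  Spring            606
4   Phys         201  Spring            603
5     CS         138  Spring            414
7   Hist         123  Summer            369
take first 4 rows:
  course  grade_rank    term  grade_rank_x3
0     CS         205  Spring            615
1   Math         288    Fall            864
3   Phys         202  Spring            606
4   Phys         201  Spring            603
drop duplicate term (keep=first):
  course  grade_rank    term  grade_rank_x3
0     CS         205  Spring            615
1   Math         288    Fall            864
Finally, value at position 0, column 'grade_rank_x3' = 615.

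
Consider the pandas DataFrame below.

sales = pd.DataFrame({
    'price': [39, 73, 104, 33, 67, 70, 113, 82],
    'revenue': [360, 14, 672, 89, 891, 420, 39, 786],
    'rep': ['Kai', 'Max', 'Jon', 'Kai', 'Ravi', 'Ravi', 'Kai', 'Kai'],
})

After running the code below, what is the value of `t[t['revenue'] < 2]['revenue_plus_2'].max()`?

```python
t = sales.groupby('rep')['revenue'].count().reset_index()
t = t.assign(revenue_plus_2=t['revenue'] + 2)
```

group by rep, count of revenue:
rep
Jon     1
Kai     4
Max     1
Ravi    2
Name: revenue, dtype: int64
reset_index():
    rep  revenue
0   Jon        1
1   Kai        4
2   Max        1
3  Ravi        2
add column revenue_plus_2 = t['revenue'] + 2:
    rep  revenue  revenue_plus_2
0   Jon        1               3
1   Kai        4               6
2   Max        1               3
3  Ravi        2               4
filter rows where revenue < 2:
   rep  revenue  revenue_plus_2
0  Jon        1               3
2  Max        1               3
Finally, max of column 'revenue_plus_2' = 3.

3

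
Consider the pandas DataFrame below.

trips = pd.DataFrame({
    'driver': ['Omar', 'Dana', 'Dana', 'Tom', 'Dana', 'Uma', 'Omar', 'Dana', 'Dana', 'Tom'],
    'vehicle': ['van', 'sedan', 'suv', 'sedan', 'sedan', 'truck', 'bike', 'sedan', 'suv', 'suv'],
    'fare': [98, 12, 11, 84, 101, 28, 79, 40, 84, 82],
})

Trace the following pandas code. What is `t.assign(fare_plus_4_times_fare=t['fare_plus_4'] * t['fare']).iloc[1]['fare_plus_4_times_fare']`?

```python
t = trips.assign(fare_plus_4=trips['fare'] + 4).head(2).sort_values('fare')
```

9996

add column fare_plus_4 = trips['fare'] + 4:
  driver vehicle  fare  fare_plus_4
0   Omar     van    98          102
1   Dana   sedan    12           16
2   Dana     suv    11           15
3    Tom   sedan    84           88
4   Dana   sedan   101          105
5    Uma   truck    28           32
6   Omar    bike    79           83
7   Dana   sedan    40           44
8   Dana     suv    84           88
9    Tom     suv    82           86
take first 2 rows:
  driver vehicle  fare  fare_plus_4
0   Omar     van    98          102
1   Dana   sedan    12           16
sort by fare:
  driver vehicle  fare  fare_plus_4
1   Dana   sedan    12           16
0   Omar     van    98          102
add column fare_plus_4_times_fare = t['fare_plus_4'] * t['fare']:
  driver vehicle  fare  fare_plus_4  fare_plus_4_times_fare
1   Dana   sedan    12           16                     192
0   Omar     van    98          102                    9996
Hence 9996.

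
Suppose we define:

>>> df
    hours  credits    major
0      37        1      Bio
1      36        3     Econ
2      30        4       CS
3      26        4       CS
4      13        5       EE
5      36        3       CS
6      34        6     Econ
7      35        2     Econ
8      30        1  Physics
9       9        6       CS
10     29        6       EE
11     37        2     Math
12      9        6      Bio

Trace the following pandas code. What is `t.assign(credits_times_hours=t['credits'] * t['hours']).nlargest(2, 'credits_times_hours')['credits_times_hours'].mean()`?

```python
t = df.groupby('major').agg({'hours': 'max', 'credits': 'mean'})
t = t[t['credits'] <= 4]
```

group by major: max(hours), mean(credits):
         hours   credits
major                   
Bio         37  3.500000
CS          36  4.250000
EE          29  5.500000
Econ        36  3.666667
Math        37  2.000000
Physics     30  1.000000
filter rows where credits <= 4:
         hours   credits
major                   
Bio         37  3.500000
Econ        36  3.666667
Math        37  2.000000
Physics     30  1.000000
add column credits_times_hours = t['credits'] * t['hours']:
         hours   credits  credits_times_hours
major                                        
Bio         37  3.500000                129.5
Econ        36  3.666667                132.0
Math        37  2.000000                 74.0
Physics     30  1.000000                 30.0
take 2 rows with largest credits_times_hours:
       hours   credits  credits_times_hours
major                                      
Econ      36  3.666667                132.0
Bio       37  3.500000                129.5
Finally, mean of column 'credits_times_hours' = 130.75.

130.75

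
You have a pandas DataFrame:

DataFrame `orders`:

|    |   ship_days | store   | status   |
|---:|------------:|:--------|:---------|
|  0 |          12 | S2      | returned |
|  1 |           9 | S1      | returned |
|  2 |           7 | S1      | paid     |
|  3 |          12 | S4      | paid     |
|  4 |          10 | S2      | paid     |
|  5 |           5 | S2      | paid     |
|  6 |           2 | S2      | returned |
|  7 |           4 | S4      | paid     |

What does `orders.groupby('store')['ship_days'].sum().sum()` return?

group by store, sum of ship_days:
store
S1    16
S2    29
S4    16
Name: ship_days, dtype: int64
sum of the resulting series → 61

61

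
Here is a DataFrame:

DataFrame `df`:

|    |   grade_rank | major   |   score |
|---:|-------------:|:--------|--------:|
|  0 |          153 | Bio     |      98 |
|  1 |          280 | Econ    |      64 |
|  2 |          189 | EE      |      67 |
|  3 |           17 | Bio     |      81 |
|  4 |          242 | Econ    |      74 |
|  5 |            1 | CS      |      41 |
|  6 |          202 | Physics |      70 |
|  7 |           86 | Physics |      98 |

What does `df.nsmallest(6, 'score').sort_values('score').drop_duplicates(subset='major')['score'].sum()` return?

323

take 6 rows with smallest score:
   grade_rank    major  score
5           1       CS     41
1         280     Econ     64
2         189       EE     67
6         202  Physics     70
4         242     Econ     74
3          17      Bio     81
sort by score:
   grade_rank    major  score
5           1       CS     41
1         280     Econ     64
2         189       EE     67
6         202  Physics     70
4         242     Econ     74
3          17      Bio     81
drop duplicate major (keep=first):
   grade_rank    major  score
5           1       CS     41
1         280     Econ     64
2         189       EE     67
6         202  Physics     70
3          17      Bio     81
Hence 323.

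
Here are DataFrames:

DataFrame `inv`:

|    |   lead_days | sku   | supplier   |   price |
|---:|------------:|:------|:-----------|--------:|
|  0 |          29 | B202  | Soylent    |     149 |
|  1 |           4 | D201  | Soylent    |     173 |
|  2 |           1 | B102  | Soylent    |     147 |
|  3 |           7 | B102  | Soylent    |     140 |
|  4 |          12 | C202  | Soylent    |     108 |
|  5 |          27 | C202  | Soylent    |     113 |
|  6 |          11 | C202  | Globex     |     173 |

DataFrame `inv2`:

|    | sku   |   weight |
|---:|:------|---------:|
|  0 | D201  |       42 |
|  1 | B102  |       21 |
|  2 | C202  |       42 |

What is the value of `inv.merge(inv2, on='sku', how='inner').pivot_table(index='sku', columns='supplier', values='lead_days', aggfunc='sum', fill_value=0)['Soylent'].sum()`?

51

merge on 'sku' (how='inner') → 6 rows:
   lead_days   sku supplier  price  weight
0          4  D201  Soylent    173      42
1          1  B102  Soylent    147      21
2          7  B102  Soylent    140      21
3         12  C202  Soylent    108      42
4         27  C202  Soylent    113      42
5         11  C202   Globex    173      42
pivot: rows=sku, cols=supplier, sum(lead_days):
supplier  Globex  Soylent
sku                      
B102           0        8
C202          11       39
D201           0        4
Hence 51.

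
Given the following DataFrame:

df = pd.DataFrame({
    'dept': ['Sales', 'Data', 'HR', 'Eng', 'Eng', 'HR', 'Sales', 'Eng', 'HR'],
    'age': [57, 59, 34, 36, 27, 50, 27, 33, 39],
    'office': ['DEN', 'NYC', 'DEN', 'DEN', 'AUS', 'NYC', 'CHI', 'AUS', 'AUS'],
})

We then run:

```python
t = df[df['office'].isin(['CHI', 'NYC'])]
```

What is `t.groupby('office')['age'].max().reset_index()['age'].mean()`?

filter rows where office in ['CHI', 'NYC']:
    dept  age office
1   Data   59    NYC
5     HR   50    NYC
6  Sales   27    CHI
group by office, max of age:
office
CHI    27
NYC    59
Name: age, dtype: int64
reset_index():
  office  age
0    CHI   27
1    NYC   59

43.0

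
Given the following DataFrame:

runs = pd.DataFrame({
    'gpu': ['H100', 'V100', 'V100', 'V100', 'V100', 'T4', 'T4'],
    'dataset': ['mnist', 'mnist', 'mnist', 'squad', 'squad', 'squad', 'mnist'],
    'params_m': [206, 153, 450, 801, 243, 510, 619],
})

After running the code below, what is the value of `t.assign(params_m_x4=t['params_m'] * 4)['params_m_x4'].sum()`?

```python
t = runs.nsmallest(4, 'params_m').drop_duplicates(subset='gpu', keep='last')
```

take 4 rows with smallest params_m:
    gpu dataset  params_m
1  V100   mnist       153
0  H100   mnist       206
4  V100   squad       243
2  V100   mnist       450
drop duplicate gpu (keep=last):
    gpu dataset  params_m
0  H100   mnist       206
2  V100   mnist       450
add column params_m_x4 = t['params_m'] * 4:
    gpu dataset  params_m  params_m_x4
0  H100   mnist       206          824
2  V100   mnist       450         1800
Finally, sum of column 'params_m_x4' = 2624.

2624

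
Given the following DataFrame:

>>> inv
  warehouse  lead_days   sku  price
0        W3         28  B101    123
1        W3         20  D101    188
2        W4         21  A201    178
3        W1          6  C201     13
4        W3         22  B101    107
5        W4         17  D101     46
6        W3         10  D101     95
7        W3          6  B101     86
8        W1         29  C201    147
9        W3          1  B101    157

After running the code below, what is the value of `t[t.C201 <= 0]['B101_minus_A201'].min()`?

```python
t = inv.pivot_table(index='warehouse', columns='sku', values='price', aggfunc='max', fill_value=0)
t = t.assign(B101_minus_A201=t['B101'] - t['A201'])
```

-178

pivot: rows=warehouse, cols=sku, max(price):
sku        A201  B101  C201  D101
warehouse                        
W1            0     0   147     0
W3            0   157     0   188
W4          178     0     0    46
add column B101_minus_A201 = t['B101'] - t['A201']:
sku        A201  B101  C201  D101  B101_minus_A201
warehouse                                         
W1            0     0   147     0                0
W3            0   157     0   188              157
W4          178     0     0    46             -178
filter rows where C201 <= 0:
sku        A201  B101  C201  D101  B101_minus_A201
warehouse                                         
W3            0   157     0   188              157
W4          178     0     0    46             -178
The min of column 'B101_minus_A201' is -178.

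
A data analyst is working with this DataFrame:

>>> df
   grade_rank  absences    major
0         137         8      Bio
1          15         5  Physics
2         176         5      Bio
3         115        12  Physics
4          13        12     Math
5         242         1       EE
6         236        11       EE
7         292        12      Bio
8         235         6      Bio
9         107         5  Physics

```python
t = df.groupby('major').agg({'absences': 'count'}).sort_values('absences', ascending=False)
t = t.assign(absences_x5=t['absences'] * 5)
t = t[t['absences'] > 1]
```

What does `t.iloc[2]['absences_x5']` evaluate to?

group by major, count of absences:
         absences
major            
Bio             4
EE              2
Math            1
Physics         3
sort by absences descending:
         absences
major            
Bio             4
Physics         3
EE              2
Math            1
add column absences_x5 = t['absences'] * 5:
         absences  absences_x5
major                         
Bio             4           20
Physics         3           15
EE              2           10
Math            1            5
filter rows where absences > 1:
         absences  absences_x5
major                         
Bio             4           20
Physics         3           15
EE              2           10
The value at position 2, column 'absences_x5' is 10.

10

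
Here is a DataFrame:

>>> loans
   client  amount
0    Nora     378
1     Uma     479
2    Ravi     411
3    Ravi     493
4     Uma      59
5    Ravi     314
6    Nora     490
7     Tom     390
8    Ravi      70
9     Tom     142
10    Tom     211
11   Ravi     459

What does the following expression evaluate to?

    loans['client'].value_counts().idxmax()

Ravi

value_counts of client:
client
Ravi    5
Tom     3
Nora    2
Uma     2
Name: count, dtype: int64
The label with the largest value is Ravi.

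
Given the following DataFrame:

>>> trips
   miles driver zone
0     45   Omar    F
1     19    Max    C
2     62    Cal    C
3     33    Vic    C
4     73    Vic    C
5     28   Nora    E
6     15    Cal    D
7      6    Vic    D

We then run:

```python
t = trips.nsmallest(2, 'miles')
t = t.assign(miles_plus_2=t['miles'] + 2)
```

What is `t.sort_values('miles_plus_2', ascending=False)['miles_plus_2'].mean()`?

12.5

take 2 rows with smallest miles:
   miles driver zone
7      6    Vic    D
6     15    Cal    D
add column miles_plus_2 = t['miles'] + 2:
   miles driver zone  miles_plus_2
7      6    Vic    D             8
6     15    Cal    D            17
sort by miles_plus_2 descending:
   miles driver zone  miles_plus_2
6     15    Cal    D            17
7      6    Vic    D             8
So mean() = 12.5.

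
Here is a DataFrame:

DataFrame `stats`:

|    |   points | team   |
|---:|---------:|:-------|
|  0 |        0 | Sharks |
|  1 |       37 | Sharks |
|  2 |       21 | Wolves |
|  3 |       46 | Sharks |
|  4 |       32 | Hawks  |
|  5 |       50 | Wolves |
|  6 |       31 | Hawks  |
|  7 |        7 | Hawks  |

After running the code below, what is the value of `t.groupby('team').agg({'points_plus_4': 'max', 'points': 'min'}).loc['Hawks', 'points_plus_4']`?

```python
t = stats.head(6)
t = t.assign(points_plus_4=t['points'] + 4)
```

take first 6 rows:
   points    team
0       0  Sharks
1      37  Sharks
2      21  Wolves
3      46  Sharks
4      32   Hawks
5      50  Wolves
add column points_plus_4 = t['points'] + 4:
   points    team  points_plus_4
0       0  Sharks              4
1      37  Sharks             41
2      21  Wolves             25
3      46  Sharks             50
4      32   Hawks             36
5      50  Wolves             54
group by team: max(points_plus_4), min(points):
        points_plus_4  points
team                         
Hawks              36      32
Sharks             50       0
Wolves             54      21

36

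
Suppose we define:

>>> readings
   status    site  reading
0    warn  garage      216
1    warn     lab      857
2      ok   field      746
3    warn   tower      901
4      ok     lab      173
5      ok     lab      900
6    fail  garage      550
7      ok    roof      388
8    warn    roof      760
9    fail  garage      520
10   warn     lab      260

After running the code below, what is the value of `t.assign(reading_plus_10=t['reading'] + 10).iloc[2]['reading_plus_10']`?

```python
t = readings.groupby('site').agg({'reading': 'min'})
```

group by site, min of reading:
        reading
site           
field       746
garage      216
lab         173
roof        388
tower       901
add column reading_plus_10 = t['reading'] + 10:
        reading  reading_plus_10
site                            
field       746              756
garage      216              226
lab         173              183
roof        388              398
tower       901              911

183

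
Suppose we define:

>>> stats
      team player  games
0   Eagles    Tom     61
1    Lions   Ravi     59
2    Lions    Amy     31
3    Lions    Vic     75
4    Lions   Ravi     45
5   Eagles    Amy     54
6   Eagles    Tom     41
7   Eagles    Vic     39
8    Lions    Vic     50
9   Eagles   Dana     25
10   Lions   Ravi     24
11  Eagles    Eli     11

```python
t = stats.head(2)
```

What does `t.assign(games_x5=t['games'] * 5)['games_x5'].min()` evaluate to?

take first 2 rows:
     team player  games
0  Eagles    Tom     61
1   Lions   Ravi     59
add column games_x5 = t['games'] * 5:
     team player  games  games_x5
0  Eagles    Tom     61       305
1   Lions   Ravi     59       295
Then the min of column 'games_x5': 295

295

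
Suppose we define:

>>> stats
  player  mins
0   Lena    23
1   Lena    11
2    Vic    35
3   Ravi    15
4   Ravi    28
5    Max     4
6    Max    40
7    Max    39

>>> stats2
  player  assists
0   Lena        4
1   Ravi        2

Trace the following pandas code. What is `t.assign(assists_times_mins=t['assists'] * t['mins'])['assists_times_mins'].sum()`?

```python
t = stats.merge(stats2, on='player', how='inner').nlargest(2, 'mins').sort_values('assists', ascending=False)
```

merge on 'player' (how='inner') → 4 rows:
  player  mins  assists
0   Lena    23        4
1   Lena    11        4
2   Ravi    15        2
3   Ravi    28        2
take 2 rows with largest mins:
  player  mins  assists
3   Ravi    28        2
0   Lena    23        4
sort by assists descending:
  player  mins  assists
0   Lena    23        4
3   Ravi    28        2
add column assists_times_mins = t['assists'] * t['mins']:
  player  mins  assists  assists_times_mins
0   Lena    23        4                  92
3   Ravi    28        2                  56
Taking the sum of column 'assists_times_mins' gives 148.

148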